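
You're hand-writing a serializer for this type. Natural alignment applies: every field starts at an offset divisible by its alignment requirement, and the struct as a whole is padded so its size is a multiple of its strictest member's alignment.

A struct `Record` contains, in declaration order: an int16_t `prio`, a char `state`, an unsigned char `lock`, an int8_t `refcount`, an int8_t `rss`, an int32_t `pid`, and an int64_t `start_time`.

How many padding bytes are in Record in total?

6

prio at 0 (size 2, align 2) → ends 2
state at 2 (size 1, align 1) → ends 3
lock at 3 (size 1, align 1) → ends 4
refcount at 4 (size 1, align 1) → ends 5
rss at 5 (size 1, align 1) → ends 6
pad 2 to align 4 for pid
pid at 8 (size 4, align 4) → ends 12
pad 4 to align 8 for start_time
start_time at 16 (size 8, align 8) → ends 24
total 24 bytes, alignment 8
data bytes 18, size 24 → padding 6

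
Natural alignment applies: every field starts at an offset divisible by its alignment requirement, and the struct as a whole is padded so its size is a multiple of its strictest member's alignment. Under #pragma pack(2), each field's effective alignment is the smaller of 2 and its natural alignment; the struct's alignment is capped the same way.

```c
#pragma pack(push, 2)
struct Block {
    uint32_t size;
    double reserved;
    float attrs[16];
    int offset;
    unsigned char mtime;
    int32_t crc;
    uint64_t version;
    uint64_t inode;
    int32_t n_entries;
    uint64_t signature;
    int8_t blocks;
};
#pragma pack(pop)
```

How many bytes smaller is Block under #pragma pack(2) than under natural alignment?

natural layout:
  0..4  size  (4B, 4-aligned)
  4..8  -- padding (4B)
  8..16  reserved  (8B, 8-aligned)
  16..80  attrs  (64B, 4-aligned)
  80..84  offset  (4B, 4-aligned)
  84..85  mtime  (1B, 1-aligned)
  85..88  -- padding (3B)
  88..92  crc  (4B, 4-aligned)
  92..96  -- padding (4B)
  96..104  version  (8B, 8-aligned)
  104..112  inode  (8B, 8-aligned)
  112..116  n_entries  (4B, 4-aligned)
  116..120  -- padding (4B)
  120..128  signature  (8B, 8-aligned)
  128..129  blocks  (1B, 1-aligned)
  129..136  -- tail padding (7B)
  sizeof = 136, alignof = 8
packed(2) layout:
  0..4  size  (4B, 2-aligned)
  4..12  reserved  (8B, 2-aligned)
  12..76  attrs  (64B, 2-aligned)
  76..80  offset  (4B, 2-aligned)
  80..81  mtime  (1B, 1-aligned)
  81..82  -- padding (1B)
  82..86  crc  (4B, 2-aligned)
  86..94  version  (8B, 2-aligned)
  94..102  inode  (8B, 2-aligned)
  102..106  n_entries  (4B, 2-aligned)
  106..114  signature  (8B, 2-aligned)
  114..115  blocks  (1B, 1-aligned)
  115..116  -- tail padding (1B)
  sizeof = 116, alignof = 2
136 − 116 = 20

20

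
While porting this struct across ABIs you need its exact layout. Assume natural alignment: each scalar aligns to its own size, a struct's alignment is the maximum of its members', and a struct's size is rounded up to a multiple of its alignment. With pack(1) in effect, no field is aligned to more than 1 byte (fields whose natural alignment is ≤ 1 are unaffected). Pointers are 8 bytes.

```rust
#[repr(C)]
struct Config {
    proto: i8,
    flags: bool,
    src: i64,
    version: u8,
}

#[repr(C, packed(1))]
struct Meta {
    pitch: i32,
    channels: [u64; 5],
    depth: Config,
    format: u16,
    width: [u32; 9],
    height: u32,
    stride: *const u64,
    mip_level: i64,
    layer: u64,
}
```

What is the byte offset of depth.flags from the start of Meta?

45

Config: proto at 0 (size 1, align 1) → ends 1; flags at 1 (size 1, align 1) → ends 2; pad 6 to align 8 for src; src at 8 (size 8, align 8) → ends 16; version at 16 (size 1, align 1) → ends 17; tail pad 7 to reach multiple of 8; total 24 bytes, alignment 8
pitch at 0 (size 4, align 1) → ends 4
channels at 4 (size 40, align 1) → ends 44
depth at 44 (size 24, align 1) → ends 68
within Config: flags at 1
44 + 1 = 45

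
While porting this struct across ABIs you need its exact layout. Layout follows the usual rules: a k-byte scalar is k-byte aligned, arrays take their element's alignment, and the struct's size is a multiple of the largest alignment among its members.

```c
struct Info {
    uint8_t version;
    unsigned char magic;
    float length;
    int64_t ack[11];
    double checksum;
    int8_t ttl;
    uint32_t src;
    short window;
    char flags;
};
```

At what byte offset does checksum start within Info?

version at 0 (size 1, align 1) → ends 1
magic at 1 (size 1, align 1) → ends 2
pad 2 to align 4 for length
length at 4 (size 4, align 4) → ends 8
ack at 8 (size 88, align 8) → ends 96
checksum at 96 (size 8, align 8) → ends 104

96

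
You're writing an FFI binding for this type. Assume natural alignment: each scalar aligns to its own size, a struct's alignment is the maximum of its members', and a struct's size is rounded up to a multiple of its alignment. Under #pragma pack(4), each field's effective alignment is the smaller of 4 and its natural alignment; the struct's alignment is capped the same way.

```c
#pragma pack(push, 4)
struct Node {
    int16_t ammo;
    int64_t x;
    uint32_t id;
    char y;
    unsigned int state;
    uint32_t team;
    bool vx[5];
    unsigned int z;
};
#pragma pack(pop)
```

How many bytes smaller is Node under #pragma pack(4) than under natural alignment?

natural layout:
  @0: ammo [2B, align 2] → 2
  +6 pad (align 8)
  @8: x [8B, align 8] → 16
  @16: id [4B, align 4] → 20
  @20: y [1B, align 1] → 21
  +3 pad (align 4)
  @24: state [4B, align 4] → 28
  @28: team [4B, align 4] → 32
  @32: vx [5B, align 1] → 37
  +3 pad (align 4)
  @40: z [4B, align 4] → 44
  +4 tail pad (align 8)
  size 48, align 8
packed(4) layout:
  @0: ammo [2B, align 2] → 2
  +2 pad (align 4)
  @4: x [8B, align 4] → 12
  @12: id [4B, align 4] → 16
  @16: y [1B, align 1] → 17
  +3 pad (align 4)
  @20: state [4B, align 4] → 24
  @24: team [4B, align 4] → 28
  @28: vx [5B, align 1] → 33
  +3 pad (align 4)
  @36: z [4B, align 4] → 40
  size 40, align 4
48 − 40 = 8

8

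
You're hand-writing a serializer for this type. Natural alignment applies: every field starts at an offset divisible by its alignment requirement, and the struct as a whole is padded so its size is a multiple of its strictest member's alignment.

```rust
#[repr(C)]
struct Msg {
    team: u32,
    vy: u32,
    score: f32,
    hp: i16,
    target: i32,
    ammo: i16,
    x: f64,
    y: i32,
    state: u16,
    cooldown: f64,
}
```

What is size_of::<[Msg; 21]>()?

0..4  team  (4B, 4-aligned)
4..8  vy  (4B, 4-aligned)
8..12  score  (4B, 4-aligned)
12..14  hp  (2B, 2-aligned)
14..16  -- padding (2B)
16..20  target  (4B, 4-aligned)
20..22  ammo  (2B, 2-aligned)
22..24  -- padding (2B)
24..32  x  (8B, 8-aligned)
32..36  y  (4B, 4-aligned)
36..38  state  (2B, 2-aligned)
38..40  -- padding (2B)
40..48  cooldown  (8B, 8-aligned)
sizeof = 48, alignof = 8
array of 21: 21 × 48 = 1008

1008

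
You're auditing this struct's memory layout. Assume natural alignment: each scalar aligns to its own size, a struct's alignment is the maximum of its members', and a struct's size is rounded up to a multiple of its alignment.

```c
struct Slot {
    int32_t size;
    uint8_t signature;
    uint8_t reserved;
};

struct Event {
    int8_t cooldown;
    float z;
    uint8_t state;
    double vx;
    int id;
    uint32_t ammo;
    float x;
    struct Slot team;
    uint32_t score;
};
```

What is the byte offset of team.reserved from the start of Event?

41

Slot: 0..4  size  (4B, 4-aligned); 4..5  signature  (1B, 1-aligned); 5..6  reserved  (1B, 1-aligned); 6..8  -- tail padding (2B); sizeof = 8, alignof = 4
0..1  cooldown  (1B, 1-aligned)
1..4  -- padding (3B)
4..8  z  (4B, 4-aligned)
8..9  state  (1B, 1-aligned)
9..16  -- padding (7B)
16..24  vx  (8B, 8-aligned)
24..28  id  (4B, 4-aligned)
28..32  ammo  (4B, 4-aligned)
32..36  x  (4B, 4-aligned)
36..44  team  (8B, 4-aligned)
within Slot: reserved at 5
36 + 5 = 41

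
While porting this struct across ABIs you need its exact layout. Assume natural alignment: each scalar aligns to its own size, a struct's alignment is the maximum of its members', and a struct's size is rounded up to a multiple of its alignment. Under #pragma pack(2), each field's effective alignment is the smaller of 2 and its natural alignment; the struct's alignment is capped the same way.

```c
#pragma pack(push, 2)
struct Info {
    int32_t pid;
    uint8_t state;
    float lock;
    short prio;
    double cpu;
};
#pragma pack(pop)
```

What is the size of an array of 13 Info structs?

@0: pid [4B, align 2] → 4
@4: state [1B, align 1] → 5
+1 pad (align 2)
@6: lock [4B, align 2] → 10
@10: prio [2B, align 2] → 12
@12: cpu [8B, align 2] → 20
size 20, align 2
array of 13: 13 × 20 = 260

260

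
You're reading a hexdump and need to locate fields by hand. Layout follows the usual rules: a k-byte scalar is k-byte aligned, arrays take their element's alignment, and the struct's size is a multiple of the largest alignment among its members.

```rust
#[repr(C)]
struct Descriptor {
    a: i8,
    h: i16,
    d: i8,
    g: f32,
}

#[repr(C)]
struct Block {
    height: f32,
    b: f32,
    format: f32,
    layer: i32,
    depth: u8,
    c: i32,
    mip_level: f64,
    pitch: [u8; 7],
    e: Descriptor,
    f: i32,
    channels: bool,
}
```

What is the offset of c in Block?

20

Descriptor: @0: a [1B, align 1] → 1; +1 pad (align 2); @2: h [2B, align 2] → 4; @4: d [1B, align 1] → 5; +3 pad (align 4); @8: g [4B, align 4] → 12; size 12, align 4
@0: height [4B, align 4] → 4
@4: b [4B, align 4] → 8
@8: format [4B, align 4] → 12
@12: layer [4B, align 4] → 16
@16: depth [1B, align 1] → 17
+3 pad (align 4)
@20: c [4B, align 4] → 24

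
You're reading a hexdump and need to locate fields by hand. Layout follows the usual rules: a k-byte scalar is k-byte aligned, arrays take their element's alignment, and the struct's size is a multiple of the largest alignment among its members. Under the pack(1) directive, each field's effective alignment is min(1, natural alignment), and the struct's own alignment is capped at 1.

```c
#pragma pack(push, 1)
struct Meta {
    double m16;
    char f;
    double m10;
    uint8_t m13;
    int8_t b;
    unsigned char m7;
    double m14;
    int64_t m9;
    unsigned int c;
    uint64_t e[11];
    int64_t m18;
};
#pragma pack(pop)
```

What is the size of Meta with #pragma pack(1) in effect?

136

m16 at 0 (size 8, align 1) → ends 8
f at 8 (size 1, align 1) → ends 9
m10 at 9 (size 8, align 1) → ends 17
m13 at 17 (size 1, align 1) → ends 18
b at 18 (size 1, align 1) → ends 19
m7 at 19 (size 1, align 1) → ends 20
m14 at 20 (size 8, align 1) → ends 28
m9 at 28 (size 8, align 1) → ends 36
c at 36 (size 4, align 1) → ends 40
e at 40 (size 88, align 1) → ends 128
m18 at 128 (size 8, align 1) → ends 136
total 136 bytes, alignment 1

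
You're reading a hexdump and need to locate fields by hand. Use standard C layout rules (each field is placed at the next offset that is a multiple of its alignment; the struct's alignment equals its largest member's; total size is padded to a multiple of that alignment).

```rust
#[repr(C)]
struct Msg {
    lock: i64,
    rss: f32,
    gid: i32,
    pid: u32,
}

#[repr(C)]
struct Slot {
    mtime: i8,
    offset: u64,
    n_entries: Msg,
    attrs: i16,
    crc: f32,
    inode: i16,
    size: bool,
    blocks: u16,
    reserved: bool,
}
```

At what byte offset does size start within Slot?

Msg: 0..8  lock  (8B, 8-aligned); 8..12  rss  (4B, 4-aligned); 12..16  gid  (4B, 4-aligned); 16..20  pid  (4B, 4-aligned); 20..24  -- tail padding (4B); sizeof = 24, alignof = 8
0..1  mtime  (1B, 1-aligned)
1..8  -- padding (7B)
8..16  offset  (8B, 8-aligned)
16..40  n_entries  (24B, 8-aligned)
40..42  attrs  (2B, 2-aligned)
42..44  -- padding (2B)
44..48  crc  (4B, 4-aligned)
48..50  inode  (2B, 2-aligned)
50..51  size  (1B, 1-aligned)

50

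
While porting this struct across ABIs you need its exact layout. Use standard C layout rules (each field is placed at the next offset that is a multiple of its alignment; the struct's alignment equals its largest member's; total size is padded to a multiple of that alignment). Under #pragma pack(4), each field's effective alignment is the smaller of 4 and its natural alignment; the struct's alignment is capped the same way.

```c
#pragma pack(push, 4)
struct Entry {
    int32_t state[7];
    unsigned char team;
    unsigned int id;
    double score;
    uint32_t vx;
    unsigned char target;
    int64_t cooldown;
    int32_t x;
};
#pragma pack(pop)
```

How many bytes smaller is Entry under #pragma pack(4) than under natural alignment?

8

natural layout:
  0..28  state  (28B, 4-aligned)
  28..29  team  (1B, 1-aligned)
  29..32  -- padding (3B)
  32..36  id  (4B, 4-aligned)
  36..40  -- padding (4B)
  40..48  score  (8B, 8-aligned)
  48..52  vx  (4B, 4-aligned)
  52..53  target  (1B, 1-aligned)
  53..56  -- padding (3B)
  56..64  cooldown  (8B, 8-aligned)
  64..68  x  (4B, 4-aligned)
  68..72  -- tail padding (4B)
  sizeof = 72, alignof = 8
packed(4) layout:
  0..28  state  (28B, 4-aligned)
  28..29  team  (1B, 1-aligned)
  29..32  -- padding (3B)
  32..36  id  (4B, 4-aligned)
  36..44  score  (8B, 4-aligned)
  44..48  vx  (4B, 4-aligned)
  48..49  target  (1B, 1-aligned)
  49..52  -- padding (3B)
  52..60  cooldown  (8B, 4-aligned)
  60..64  x  (4B, 4-aligned)
  sizeof = 64, alignof = 4
72 − 64 = 8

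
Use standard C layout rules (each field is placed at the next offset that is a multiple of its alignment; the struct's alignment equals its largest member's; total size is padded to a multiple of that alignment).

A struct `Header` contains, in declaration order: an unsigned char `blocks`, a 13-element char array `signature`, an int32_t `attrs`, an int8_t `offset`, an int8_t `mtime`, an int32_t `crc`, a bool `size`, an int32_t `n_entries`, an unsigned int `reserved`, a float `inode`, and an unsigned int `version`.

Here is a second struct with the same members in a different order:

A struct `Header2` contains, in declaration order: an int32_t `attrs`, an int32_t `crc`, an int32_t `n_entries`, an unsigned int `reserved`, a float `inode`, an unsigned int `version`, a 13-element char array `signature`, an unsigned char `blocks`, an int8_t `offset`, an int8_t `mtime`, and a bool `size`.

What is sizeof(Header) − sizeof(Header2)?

@0: blocks [1B, align 1] → 1
@1: signature [13B, align 1] → 14
+2 pad (align 4)
@16: attrs [4B, align 4] → 20
@20: offset [1B, align 1] → 21
@21: mtime [1B, align 1] → 22
+2 pad (align 4)
@24: crc [4B, align 4] → 28
@28: size [1B, align 1] → 29
+3 pad (align 4)
@32: n_entries [4B, align 4] → 36
@36: reserved [4B, align 4] → 40
@40: inode [4B, align 4] → 44
@44: version [4B, align 4] → 48
size 48, align 4
— Header2 —
@0: attrs [4B, align 4] → 4
@4: crc [4B, align 4] → 8
@8: n_entries [4B, align 4] → 12
@12: reserved [4B, align 4] → 16
@16: inode [4B, align 4] → 20
@20: version [4B, align 4] → 24
@24: signature [13B, align 1] → 37
@37: blocks [1B, align 1] → 38
@38: offset [1B, align 1] → 39
@39: mtime [1B, align 1] → 40
@40: size [1B, align 1] → 41
+3 tail pad (align 4)
size 44, align 4
48 − 44 = 4

4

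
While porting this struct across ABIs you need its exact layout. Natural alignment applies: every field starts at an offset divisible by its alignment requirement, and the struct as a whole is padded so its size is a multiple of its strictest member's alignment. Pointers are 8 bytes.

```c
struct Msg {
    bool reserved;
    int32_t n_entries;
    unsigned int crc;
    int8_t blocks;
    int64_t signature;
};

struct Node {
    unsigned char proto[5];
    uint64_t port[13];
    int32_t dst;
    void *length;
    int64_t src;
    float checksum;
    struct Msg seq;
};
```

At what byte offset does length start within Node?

120

Msg: @0: reserved [1B, align 1] → 1; +3 pad (align 4); @4: n_entries [4B, align 4] → 8; @8: crc [4B, align 4] → 12; @12: blocks [1B, align 1] → 13; +3 pad (align 8); @16: signature [8B, align 8] → 24; size 24, align 8
@0: proto [5B, align 1] → 5
+3 pad (align 8)
@8: port [104B, align 8] → 112
@112: dst [4B, align 4] → 116
+4 pad (align 8)
@120: length [8B, align 8] → 128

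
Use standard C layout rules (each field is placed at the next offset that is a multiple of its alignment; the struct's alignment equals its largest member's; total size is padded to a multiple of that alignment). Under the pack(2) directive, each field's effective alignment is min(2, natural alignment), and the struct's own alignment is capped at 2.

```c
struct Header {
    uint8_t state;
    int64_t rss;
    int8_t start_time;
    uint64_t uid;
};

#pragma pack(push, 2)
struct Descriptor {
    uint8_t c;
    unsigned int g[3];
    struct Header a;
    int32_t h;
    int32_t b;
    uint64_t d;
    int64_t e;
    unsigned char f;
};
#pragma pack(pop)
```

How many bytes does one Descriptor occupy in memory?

72 bytes

Header: @0: state [1B, align 1] → 1; +7 pad (align 8); @8: rss [8B, align 8] → 16; @16: start_time [1B, align 1] → 17; +7 pad (align 8); @24: uid [8B, align 8] → 32; size 32, align 8
@0: c [1B, align 1] → 1
+1 pad (align 2)
@2: g [12B, align 2] → 14
@14: a [32B, align 2] → 46
@46: h [4B, align 2] → 50
@50: b [4B, align 2] → 54
@54: d [8B, align 2] → 62
@62: e [8B, align 2] → 70
@70: f [1B, align 1] → 71
+1 tail pad (align 2)
size 72, align 2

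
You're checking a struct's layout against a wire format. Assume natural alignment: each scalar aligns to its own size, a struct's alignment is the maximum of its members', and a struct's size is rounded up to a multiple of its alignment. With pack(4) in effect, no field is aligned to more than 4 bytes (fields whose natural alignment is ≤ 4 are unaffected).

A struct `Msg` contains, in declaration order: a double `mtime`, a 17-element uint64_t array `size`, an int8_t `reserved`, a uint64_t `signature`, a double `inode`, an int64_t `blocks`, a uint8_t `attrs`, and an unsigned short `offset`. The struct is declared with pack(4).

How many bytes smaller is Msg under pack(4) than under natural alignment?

natural layout:
  0..8  mtime  (8B, 8-aligned)
  8..144  size  (136B, 8-aligned)
  144..145  reserved  (1B, 1-aligned)
  145..152  -- padding (7B)
  152..160  signature  (8B, 8-aligned)
  160..168  inode  (8B, 8-aligned)
  168..176  blocks  (8B, 8-aligned)
  176..177  attrs  (1B, 1-aligned)
  177..178  -- padding (1B)
  178..180  offset  (2B, 2-aligned)
  180..184  -- tail padding (4B)
  sizeof = 184, alignof = 8
packed(4) layout:
  0..8  mtime  (8B, 4-aligned)
  8..144  size  (136B, 4-aligned)
  144..145  reserved  (1B, 1-aligned)
  145..148  -- padding (3B)
  148..156  signature  (8B, 4-aligned)
  156..164  inode  (8B, 4-aligned)
  164..172  blocks  (8B, 4-aligned)
  172..173  attrs  (1B, 1-aligned)
  173..174  -- padding (1B)
  174..176  offset  (2B, 2-aligned)
  sizeof = 176, alignof = 4
184 − 176 = 8

8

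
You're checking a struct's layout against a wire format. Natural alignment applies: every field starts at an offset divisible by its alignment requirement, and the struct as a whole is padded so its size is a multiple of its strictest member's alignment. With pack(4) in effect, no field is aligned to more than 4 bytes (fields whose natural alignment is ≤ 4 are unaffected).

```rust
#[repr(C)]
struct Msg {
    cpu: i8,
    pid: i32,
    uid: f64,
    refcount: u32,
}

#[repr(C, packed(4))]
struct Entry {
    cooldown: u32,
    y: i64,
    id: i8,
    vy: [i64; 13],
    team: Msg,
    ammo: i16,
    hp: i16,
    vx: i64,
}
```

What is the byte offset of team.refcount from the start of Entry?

Msg: cpu at 0 (size 1, align 1) → ends 1; pad 3 to align 4 for pid; pid at 4 (size 4, align 4) → ends 8; uid at 8 (size 8, align 8) → ends 16; refcount at 16 (size 4, align 4) → ends 20; tail pad 4 to reach multiple of 8; total 24 bytes, alignment 8
cooldown at 0 (size 4, align 4) → ends 4
y at 4 (size 8, align 4) → ends 12
id at 12 (size 1, align 1) → ends 13
pad 3 to align 4 for vy
vy at 16 (size 104, align 4) → ends 120
team at 120 (size 24, align 4) → ends 144
within Msg: refcount at 16
120 + 16 = 136

136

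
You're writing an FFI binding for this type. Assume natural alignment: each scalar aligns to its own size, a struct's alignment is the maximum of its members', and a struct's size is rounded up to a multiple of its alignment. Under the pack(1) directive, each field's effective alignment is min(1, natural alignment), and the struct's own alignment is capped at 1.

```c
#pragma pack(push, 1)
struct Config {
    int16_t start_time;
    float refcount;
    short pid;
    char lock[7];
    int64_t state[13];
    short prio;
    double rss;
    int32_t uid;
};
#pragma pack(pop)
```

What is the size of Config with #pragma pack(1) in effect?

@0: start_time [2B, align 1] → 2
@2: refcount [4B, align 1] → 6
@6: pid [2B, align 1] → 8
@8: lock [7B, align 1] → 15
@15: state [104B, align 1] → 119
@119: prio [2B, align 1] → 121
@121: rss [8B, align 1] → 129
@129: uid [4B, align 1] → 133
size 133, align 1

133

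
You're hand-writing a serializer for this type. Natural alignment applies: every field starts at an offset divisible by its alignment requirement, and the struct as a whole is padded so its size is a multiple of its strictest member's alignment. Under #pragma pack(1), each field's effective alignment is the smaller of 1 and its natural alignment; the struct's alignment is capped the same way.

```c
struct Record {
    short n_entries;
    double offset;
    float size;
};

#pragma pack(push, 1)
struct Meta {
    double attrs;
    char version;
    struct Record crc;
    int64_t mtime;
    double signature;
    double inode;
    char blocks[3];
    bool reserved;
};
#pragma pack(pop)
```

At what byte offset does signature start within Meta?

41

Record: 0..2  n_entries  (2B, 2-aligned); 2..8  -- padding (6B); 8..16  offset  (8B, 8-aligned); 16..20  size  (4B, 4-aligned); 20..24  -- tail padding (4B); sizeof = 24, alignof = 8
0..8  attrs  (8B, 1-aligned)
8..9  version  (1B, 1-aligned)
9..33  crc  (24B, 1-aligned)
33..41  mtime  (8B, 1-aligned)
41..49  signature  (8B, 1-aligned)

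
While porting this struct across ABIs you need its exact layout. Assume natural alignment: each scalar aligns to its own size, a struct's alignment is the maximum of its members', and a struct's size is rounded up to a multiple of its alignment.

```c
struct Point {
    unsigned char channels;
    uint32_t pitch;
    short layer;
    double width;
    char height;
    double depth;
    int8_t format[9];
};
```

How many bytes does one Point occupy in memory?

56

channels at 0 (size 1, align 1) → ends 1
pad 3 to align 4 for pitch
pitch at 4 (size 4, align 4) → ends 8
layer at 8 (size 2, align 2) → ends 10
pad 6 to align 8 for width
width at 16 (size 8, align 8) → ends 24
height at 24 (size 1, align 1) → ends 25
pad 7 to align 8 for depth
depth at 32 (size 8, align 8) → ends 40
format at 40 (size 9, align 1) → ends 49
tail pad 7 to reach multiple of 8
total 56 bytes, alignment 8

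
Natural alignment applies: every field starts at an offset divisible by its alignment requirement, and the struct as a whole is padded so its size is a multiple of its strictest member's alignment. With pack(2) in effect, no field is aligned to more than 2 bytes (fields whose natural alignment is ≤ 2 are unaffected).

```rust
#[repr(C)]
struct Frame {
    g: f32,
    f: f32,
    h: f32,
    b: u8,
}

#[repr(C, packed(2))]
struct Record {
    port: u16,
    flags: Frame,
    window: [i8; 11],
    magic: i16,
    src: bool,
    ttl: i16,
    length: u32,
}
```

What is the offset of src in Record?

Frame: g at 0 (size 4, align 4) → ends 4; f at 4 (size 4, align 4) → ends 8; h at 8 (size 4, align 4) → ends 12; b at 12 (size 1, align 1) → ends 13; tail pad 3 to reach multiple of 4; total 16 bytes, alignment 4
port at 0 (size 2, align 2) → ends 2
flags at 2 (size 16, align 2) → ends 18
window at 18 (size 11, align 1) → ends 29
pad 1 to align 2 for magic
magic at 30 (size 2, align 2) → ends 32
src at 32 (size 1, align 1) → ends 33

32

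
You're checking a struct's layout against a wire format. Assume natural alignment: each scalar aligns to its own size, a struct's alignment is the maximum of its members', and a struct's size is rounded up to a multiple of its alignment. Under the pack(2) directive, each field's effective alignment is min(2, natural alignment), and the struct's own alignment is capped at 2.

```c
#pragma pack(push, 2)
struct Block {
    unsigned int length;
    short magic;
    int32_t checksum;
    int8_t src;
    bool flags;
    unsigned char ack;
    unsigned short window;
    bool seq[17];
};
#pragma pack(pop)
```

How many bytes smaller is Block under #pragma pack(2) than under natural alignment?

natural layout:
  0..4  length  (4B, 4-aligned)
  4..6  magic  (2B, 2-aligned)
  6..8  -- padding (2B)
  8..12  checksum  (4B, 4-aligned)
  12..13  src  (1B, 1-aligned)
  13..14  flags  (1B, 1-aligned)
  14..15  ack  (1B, 1-aligned)
  15..16  -- padding (1B)
  16..18  window  (2B, 2-aligned)
  18..35  seq  (17B, 1-aligned)
  35..36  -- tail padding (1B)
  sizeof = 36, alignof = 4
packed(2) layout:
  0..4  length  (4B, 2-aligned)
  4..6  magic  (2B, 2-aligned)
  6..10  checksum  (4B, 2-aligned)
  10..11  src  (1B, 1-aligned)
  11..12  flags  (1B, 1-aligned)
  12..13  ack  (1B, 1-aligned)
  13..14  -- padding (1B)
  14..16  window  (2B, 2-aligned)
  16..33  seq  (17B, 1-aligned)
  33..34  -- tail padding (1B)
  sizeof = 34, alignof = 2
36 − 34 = 2

2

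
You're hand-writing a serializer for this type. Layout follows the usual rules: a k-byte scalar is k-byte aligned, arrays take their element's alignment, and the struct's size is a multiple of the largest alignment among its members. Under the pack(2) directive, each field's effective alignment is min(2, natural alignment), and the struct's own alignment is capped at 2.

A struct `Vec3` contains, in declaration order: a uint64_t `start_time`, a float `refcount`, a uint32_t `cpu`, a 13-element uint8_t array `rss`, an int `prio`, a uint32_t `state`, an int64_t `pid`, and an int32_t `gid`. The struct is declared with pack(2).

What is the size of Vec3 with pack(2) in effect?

50

start_time at 0 (size 8, align 2) → ends 8
refcount at 8 (size 4, align 2) → ends 12
cpu at 12 (size 4, align 2) → ends 16
rss at 16 (size 13, align 1) → ends 29
pad 1 to align 2 for prio
prio at 30 (size 4, align 2) → ends 34
state at 34 (size 4, align 2) → ends 38
pid at 38 (size 8, align 2) → ends 46
gid at 46 (size 4, align 2) → ends 50
total 50 bytes, alignment 2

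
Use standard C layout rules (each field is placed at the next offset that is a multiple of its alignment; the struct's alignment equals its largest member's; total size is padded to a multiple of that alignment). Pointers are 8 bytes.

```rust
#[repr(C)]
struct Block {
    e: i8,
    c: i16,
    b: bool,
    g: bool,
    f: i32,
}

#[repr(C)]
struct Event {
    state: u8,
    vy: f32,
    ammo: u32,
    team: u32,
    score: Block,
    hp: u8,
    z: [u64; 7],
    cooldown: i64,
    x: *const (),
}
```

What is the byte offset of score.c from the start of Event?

18

Block: 0..1  e  (1B, 1-aligned); 1..2  -- padding (1B); 2..4  c  (2B, 2-aligned); 4..5  b  (1B, 1-aligned); 5..6  g  (1B, 1-aligned); 6..8  -- padding (2B); 8..12  f  (4B, 4-aligned); sizeof = 12, alignof = 4
0..1  state  (1B, 1-aligned)
1..4  -- padding (3B)
4..8  vy  (4B, 4-aligned)
8..12  ammo  (4B, 4-aligned)
12..16  team  (4B, 4-aligned)
16..28  score  (12B, 4-aligned)
within Block: c at 2
16 + 2 = 18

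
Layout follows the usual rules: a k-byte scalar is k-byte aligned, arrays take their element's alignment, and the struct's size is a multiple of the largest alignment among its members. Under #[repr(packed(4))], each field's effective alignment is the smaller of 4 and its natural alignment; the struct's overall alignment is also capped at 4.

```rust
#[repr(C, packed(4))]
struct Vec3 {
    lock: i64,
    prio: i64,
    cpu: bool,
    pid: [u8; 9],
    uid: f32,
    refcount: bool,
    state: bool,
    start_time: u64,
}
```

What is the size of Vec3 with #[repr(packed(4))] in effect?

0..8  lock  (8B, 4-aligned)
8..16  prio  (8B, 4-aligned)
16..17  cpu  (1B, 1-aligned)
17..26  pid  (9B, 1-aligned)
26..28  -- padding (2B)
28..32  uid  (4B, 4-aligned)
32..33  refcount  (1B, 1-aligned)
33..34  state  (1B, 1-aligned)
34..36  -- padding (2B)
36..44  start_time  (8B, 4-aligned)
sizeof = 44, alignof = 4

44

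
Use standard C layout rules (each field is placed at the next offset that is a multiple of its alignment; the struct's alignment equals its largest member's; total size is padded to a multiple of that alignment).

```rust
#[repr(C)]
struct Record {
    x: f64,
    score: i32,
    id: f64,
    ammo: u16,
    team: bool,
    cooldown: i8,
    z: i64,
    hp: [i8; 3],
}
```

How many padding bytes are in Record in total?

13

0..8  x  (8B, 8-aligned)
8..12  score  (4B, 4-aligned)
12..16  -- padding (4B)
16..24  id  (8B, 8-aligned)
24..26  ammo  (2B, 2-aligned)
26..27  team  (1B, 1-aligned)
27..28  cooldown  (1B, 1-aligned)
28..32  -- padding (4B)
32..40  z  (8B, 8-aligned)
40..43  hp  (3B, 1-aligned)
43..48  -- tail padding (5B)
sizeof = 48, alignof = 8
data bytes 35, size 48 → padding 13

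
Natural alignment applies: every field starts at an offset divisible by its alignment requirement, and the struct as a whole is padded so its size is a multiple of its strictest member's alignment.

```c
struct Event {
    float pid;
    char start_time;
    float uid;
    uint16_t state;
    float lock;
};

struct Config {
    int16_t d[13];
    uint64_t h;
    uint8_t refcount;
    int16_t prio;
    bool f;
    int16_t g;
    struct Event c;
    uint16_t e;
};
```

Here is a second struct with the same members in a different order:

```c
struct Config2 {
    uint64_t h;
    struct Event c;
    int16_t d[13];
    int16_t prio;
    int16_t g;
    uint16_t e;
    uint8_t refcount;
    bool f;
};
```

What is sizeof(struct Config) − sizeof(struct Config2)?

8

Event: pid at 0 (size 4, align 4) → ends 4; start_time at 4 (size 1, align 1) → ends 5; pad 3 to align 4 for uid; uid at 8 (size 4, align 4) → ends 12; state at 12 (size 2, align 2) → ends 14; pad 2 to align 4 for lock; lock at 16 (size 4, align 4) → ends 20; total 20 bytes, alignment 4
d at 0 (size 26, align 2) → ends 26
pad 6 to align 8 for h
h at 32 (size 8, align 8) → ends 40
refcount at 40 (size 1, align 1) → ends 41
pad 1 to align 2 for prio
prio at 42 (size 2, align 2) → ends 44
f at 44 (size 1, align 1) → ends 45
pad 1 to align 2 for g
g at 46 (size 2, align 2) → ends 48
c at 48 (size 20, align 4) → ends 68
e at 68 (size 2, align 2) → ends 70
tail pad 2 to reach multiple of 8
total 72 bytes, alignment 8
— Config2 —
h at 0 (size 8, align 8) → ends 8
c at 8 (size 20, align 4) → ends 28
d at 28 (size 26, align 2) → ends 54
prio at 54 (size 2, align 2) → ends 56
g at 56 (size 2, align 2) → ends 58
e at 58 (size 2, align 2) → ends 60
refcount at 60 (size 1, align 1) → ends 61
f at 61 (size 1, align 1) → ends 62
tail pad 2 to reach multiple of 8
total 64 bytes, alignment 8
72 − 64 = 8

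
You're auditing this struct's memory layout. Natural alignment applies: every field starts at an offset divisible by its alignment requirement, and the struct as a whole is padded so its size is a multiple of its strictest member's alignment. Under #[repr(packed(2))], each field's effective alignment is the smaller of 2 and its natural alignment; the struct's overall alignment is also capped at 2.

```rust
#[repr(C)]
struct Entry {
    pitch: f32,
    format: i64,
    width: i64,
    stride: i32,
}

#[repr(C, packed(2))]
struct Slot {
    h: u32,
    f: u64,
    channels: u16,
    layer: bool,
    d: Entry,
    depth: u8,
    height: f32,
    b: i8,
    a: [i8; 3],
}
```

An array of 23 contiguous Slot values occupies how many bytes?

Entry: @0: pitch [4B, align 4] → 4; +4 pad (align 8); @8: format [8B, align 8] → 16; @16: width [8B, align 8] → 24; @24: stride [4B, align 4] → 28; +4 tail pad (align 8); size 32, align 8
@0: h [4B, align 2] → 4
@4: f [8B, align 2] → 12
@12: channels [2B, align 2] → 14
@14: layer [1B, align 1] → 15
+1 pad (align 2)
@16: d [32B, align 2] → 48
@48: depth [1B, align 1] → 49
+1 pad (align 2)
@50: height [4B, align 2] → 54
@54: b [1B, align 1] → 55
@55: a [3B, align 1] → 58
size 58, align 2
array of 23: 23 × 58 = 1334

1334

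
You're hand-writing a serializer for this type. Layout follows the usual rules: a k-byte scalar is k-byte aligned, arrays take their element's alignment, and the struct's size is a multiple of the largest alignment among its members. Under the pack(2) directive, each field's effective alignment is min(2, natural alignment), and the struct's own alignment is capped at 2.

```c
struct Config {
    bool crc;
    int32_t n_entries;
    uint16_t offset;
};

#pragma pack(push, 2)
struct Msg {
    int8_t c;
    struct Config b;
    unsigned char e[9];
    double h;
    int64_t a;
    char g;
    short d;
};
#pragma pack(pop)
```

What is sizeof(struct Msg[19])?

Config: 0..1  crc  (1B, 1-aligned); 1..4  -- padding (3B); 4..8  n_entries  (4B, 4-aligned); 8..10  offset  (2B, 2-aligned); 10..12  -- tail padding (2B); sizeof = 12, alignof = 4
0..1  c  (1B, 1-aligned)
1..2  -- padding (1B)
2..14  b  (12B, 2-aligned)
14..23  e  (9B, 1-aligned)
23..24  -- padding (1B)
24..32  h  (8B, 2-aligned)
32..40  a  (8B, 2-aligned)
40..41  g  (1B, 1-aligned)
41..42  -- padding (1B)
42..44  d  (2B, 2-aligned)
sizeof = 44, alignof = 2
array of 19: 19 × 44 = 836

836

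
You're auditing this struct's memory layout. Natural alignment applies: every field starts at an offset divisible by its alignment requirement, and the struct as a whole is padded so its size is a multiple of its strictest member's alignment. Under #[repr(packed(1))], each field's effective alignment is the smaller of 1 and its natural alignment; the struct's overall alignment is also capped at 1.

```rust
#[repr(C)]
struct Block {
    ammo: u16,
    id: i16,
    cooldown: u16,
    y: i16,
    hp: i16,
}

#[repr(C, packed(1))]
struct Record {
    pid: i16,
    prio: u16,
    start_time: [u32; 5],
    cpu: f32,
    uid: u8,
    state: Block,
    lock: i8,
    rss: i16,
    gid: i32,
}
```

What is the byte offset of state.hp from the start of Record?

37

Block: @0: ammo [2B, align 2] → 2; @2: id [2B, align 2] → 4; @4: cooldown [2B, align 2] → 6; @6: y [2B, align 2] → 8; @8: hp [2B, align 2] → 10; size 10, align 2
@0: pid [2B, align 1] → 2
@2: prio [2B, align 1] → 4
@4: start_time [20B, align 1] → 24
@24: cpu [4B, align 1] → 28
@28: uid [1B, align 1] → 29
@29: state [10B, align 1] → 39
within Block: hp at 8
29 + 8 = 37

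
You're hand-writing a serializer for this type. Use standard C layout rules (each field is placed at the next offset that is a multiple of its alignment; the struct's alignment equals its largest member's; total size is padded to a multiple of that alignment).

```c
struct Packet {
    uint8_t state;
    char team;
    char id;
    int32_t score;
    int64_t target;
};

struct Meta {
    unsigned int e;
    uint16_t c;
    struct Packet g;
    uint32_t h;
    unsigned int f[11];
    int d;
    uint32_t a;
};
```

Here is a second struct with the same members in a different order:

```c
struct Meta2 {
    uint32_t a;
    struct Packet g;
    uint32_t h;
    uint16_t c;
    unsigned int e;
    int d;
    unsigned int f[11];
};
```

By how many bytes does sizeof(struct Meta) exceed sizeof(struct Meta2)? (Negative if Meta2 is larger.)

Packet: @0: state [1B, align 1] → 1; @1: team [1B, align 1] → 2; @2: id [1B, align 1] → 3; +1 pad (align 4); @4: score [4B, align 4] → 8; @8: target [8B, align 8] → 16; size 16, align 8
@0: e [4B, align 4] → 4
@4: c [2B, align 2] → 6
+2 pad (align 8)
@8: g [16B, align 8] → 24
@24: h [4B, align 4] → 28
@28: f [44B, align 4] → 72
@72: d [4B, align 4] → 76
@76: a [4B, align 4] → 80
size 80, align 8
— Meta2 —
@0: a [4B, align 4] → 4
+4 pad (align 8)
@8: g [16B, align 8] → 24
@24: h [4B, align 4] → 28
@28: c [2B, align 2] → 30
+2 pad (align 4)
@32: e [4B, align 4] → 36
@36: d [4B, align 4] → 40
@40: f [44B, align 4] → 84
+4 tail pad (align 8)
size 88, align 8
80 − 88 = -8

-8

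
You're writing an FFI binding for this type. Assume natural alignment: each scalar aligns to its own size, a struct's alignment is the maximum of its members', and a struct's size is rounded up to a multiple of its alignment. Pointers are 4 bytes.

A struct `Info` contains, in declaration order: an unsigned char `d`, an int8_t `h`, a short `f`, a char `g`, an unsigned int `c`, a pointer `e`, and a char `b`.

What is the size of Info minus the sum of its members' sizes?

@0: d [1B, align 1] → 1
@1: h [1B, align 1] → 2
@2: f [2B, align 2] → 4
@4: g [1B, align 1] → 5
+3 pad (align 4)
@8: c [4B, align 4] → 12
@12: e [4B, align 4] → 16
@16: b [1B, align 1] → 17
+3 tail pad (align 4)
size 20, align 4
data bytes 14, size 20 → padding 6

6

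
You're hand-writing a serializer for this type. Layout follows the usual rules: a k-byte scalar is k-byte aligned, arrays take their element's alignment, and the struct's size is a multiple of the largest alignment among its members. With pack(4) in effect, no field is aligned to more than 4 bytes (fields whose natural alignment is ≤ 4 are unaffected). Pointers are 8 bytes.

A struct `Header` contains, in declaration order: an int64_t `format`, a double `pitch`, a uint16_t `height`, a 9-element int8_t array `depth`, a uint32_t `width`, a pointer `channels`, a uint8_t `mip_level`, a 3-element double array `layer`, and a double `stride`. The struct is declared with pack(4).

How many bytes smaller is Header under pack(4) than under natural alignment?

4

natural layout:
  format at 0 (size 8, align 8) → ends 8
  pitch at 8 (size 8, align 8) → ends 16
  height at 16 (size 2, align 2) → ends 18
  depth at 18 (size 9, align 1) → ends 27
  pad 1 to align 4 for width
  width at 28 (size 4, align 4) → ends 32
  channels at 32 (size 8, align 8) → ends 40
  mip_level at 40 (size 1, align 1) → ends 41
  pad 7 to align 8 for layer
  layer at 48 (size 24, align 8) → ends 72
  stride at 72 (size 8, align 8) → ends 80
  total 80 bytes, alignment 8
packed(4) layout:
  format at 0 (size 8, align 4) → ends 8
  pitch at 8 (size 8, align 4) → ends 16
  height at 16 (size 2, align 2) → ends 18
  depth at 18 (size 9, align 1) → ends 27
  pad 1 to align 4 for width
  width at 28 (size 4, align 4) → ends 32
  channels at 32 (size 8, align 4) → ends 40
  mip_level at 40 (size 1, align 1) → ends 41
  pad 3 to align 4 for layer
  layer at 44 (size 24, align 4) → ends 68
  stride at 68 (size 8, align 4) → ends 76
  total 76 bytes, alignment 4
80 − 76 = 4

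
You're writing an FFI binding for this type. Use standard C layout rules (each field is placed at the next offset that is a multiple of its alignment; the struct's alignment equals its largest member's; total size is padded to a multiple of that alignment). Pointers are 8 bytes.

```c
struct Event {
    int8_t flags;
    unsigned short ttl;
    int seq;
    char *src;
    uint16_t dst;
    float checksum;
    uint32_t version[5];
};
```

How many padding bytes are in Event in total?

7

flags at 0 (size 1, align 1) → ends 1
pad 1 to align 2 for ttl
ttl at 2 (size 2, align 2) → ends 4
seq at 4 (size 4, align 4) → ends 8
src at 8 (size 8, align 8) → ends 16
dst at 16 (size 2, align 2) → ends 18
pad 2 to align 4 for checksum
checksum at 20 (size 4, align 4) → ends 24
version at 24 (size 20, align 4) → ends 44
tail pad 4 to reach multiple of 8
total 48 bytes, alignment 8
data bytes 41, size 48 → padding 7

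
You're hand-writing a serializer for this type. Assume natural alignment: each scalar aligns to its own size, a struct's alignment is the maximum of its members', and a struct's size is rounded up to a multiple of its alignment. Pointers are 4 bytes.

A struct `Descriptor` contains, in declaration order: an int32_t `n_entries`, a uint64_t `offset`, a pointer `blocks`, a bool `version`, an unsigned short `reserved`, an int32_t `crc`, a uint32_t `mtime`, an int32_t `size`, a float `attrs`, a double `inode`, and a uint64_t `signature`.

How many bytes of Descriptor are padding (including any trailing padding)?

5

n_entries at 0 (size 4, align 4) → ends 4
pad 4 to align 8 for offset
offset at 8 (size 8, align 8) → ends 16
blocks at 16 (size 4, align 4) → ends 20
version at 20 (size 1, align 1) → ends 21
pad 1 to align 2 for reserved
reserved at 22 (size 2, align 2) → ends 24
crc at 24 (size 4, align 4) → ends 28
mtime at 28 (size 4, align 4) → ends 32
size at 32 (size 4, align 4) → ends 36
attrs at 36 (size 4, align 4) → ends 40
inode at 40 (size 8, align 8) → ends 48
signature at 48 (size 8, align 8) → ends 56
total 56 bytes, alignment 8
data bytes 51, size 56 → padding 5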